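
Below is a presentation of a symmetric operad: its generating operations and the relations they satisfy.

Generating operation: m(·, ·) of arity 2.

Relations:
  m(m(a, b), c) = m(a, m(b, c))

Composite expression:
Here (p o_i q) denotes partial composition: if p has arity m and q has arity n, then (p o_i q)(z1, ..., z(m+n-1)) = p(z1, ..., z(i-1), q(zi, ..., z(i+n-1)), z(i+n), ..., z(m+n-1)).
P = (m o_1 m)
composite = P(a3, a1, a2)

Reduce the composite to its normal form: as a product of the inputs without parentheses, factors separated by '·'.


a3 · a1 · a2

All parenthesizations of m agree; list the a-inputs left to right.
m(a3, a1) flattens to a3 · a1
m(m(a3, a1), a2) flattens to a3 · a1 · a2


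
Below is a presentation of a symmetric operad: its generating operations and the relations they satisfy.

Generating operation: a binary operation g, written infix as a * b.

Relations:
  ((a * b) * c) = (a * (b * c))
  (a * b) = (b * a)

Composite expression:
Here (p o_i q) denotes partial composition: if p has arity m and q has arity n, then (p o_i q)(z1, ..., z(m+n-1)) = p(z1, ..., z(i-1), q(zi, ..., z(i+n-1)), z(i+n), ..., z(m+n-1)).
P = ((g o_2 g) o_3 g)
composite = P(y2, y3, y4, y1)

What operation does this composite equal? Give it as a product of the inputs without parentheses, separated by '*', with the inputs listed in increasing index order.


y1 * y2 * y3 * y4


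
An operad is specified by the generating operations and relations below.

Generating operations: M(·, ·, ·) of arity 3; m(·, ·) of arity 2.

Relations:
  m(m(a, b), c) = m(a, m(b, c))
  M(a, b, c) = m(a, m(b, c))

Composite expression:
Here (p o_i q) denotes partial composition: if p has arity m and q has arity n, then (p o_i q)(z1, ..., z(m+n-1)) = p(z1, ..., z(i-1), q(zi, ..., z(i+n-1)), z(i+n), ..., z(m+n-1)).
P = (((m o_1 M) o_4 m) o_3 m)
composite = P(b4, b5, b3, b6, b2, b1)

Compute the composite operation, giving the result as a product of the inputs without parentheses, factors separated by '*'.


b4 * b5 * b3 * b6 * b2 * b1

All parenthesizations of m agree; list the b-inputs left to right.
m(b3, b6) reduces to b3 * b6
M(b4, b5, m(b3, b6)) reduces to b4 * b5 * b3 * b6
m(b2, b1) reduces to b2 * b1
m(M(b4, b5, m(b3, b6)), m(b2, b1)) reduces to b4 * b5 * b3 * b6 * b2 * b1


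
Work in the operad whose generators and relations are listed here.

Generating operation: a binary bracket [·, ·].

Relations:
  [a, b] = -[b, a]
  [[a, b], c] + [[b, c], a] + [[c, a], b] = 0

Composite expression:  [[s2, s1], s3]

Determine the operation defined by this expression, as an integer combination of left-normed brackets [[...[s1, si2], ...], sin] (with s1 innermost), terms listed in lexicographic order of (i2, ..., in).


Antisymmetry and Jacobi reduce to s1-anchored left-normed brackets.
Composite bracket: [[s2, s1], s3]
Applying ab - ba throughout gives 4 signed words (2^2 = 4).
Only words starting with s1 matter:
  from s1s2s3, sign -1: term -[[s1, s2], s3]

-[[s1, s2], s3]


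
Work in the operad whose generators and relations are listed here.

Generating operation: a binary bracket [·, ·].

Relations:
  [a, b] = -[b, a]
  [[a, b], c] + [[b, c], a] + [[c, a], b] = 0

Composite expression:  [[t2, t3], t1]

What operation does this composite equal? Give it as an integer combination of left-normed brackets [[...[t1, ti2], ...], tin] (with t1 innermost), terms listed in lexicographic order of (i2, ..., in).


-[[t1, t2], t3] + [[t1, t3], t2]

Skip Jacobi rewriting: expand, keep t1-initial words, read off terms.
Composite bracket: [[t2, t3], t1]
Under [a, b] = ab - ba we get 4 signed associative words (2^2 = 4).
Collect the words opening with t1:
  sign of t1t2t3 is -1, so it contributes -[[t1, t2], t3]
  sign of t1t3t2 is +1, so it contributes +[[t1, t3], t2]


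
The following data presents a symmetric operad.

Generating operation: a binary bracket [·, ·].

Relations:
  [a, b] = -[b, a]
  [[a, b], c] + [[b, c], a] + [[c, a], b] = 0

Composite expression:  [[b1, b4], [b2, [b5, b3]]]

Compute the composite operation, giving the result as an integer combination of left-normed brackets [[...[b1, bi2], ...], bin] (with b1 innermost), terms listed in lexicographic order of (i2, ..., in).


-[[[[b1, b4], b2], b3], b5] + [[[[b1, b4], b2], b5], b3] + [[[[b1, b4], b3], b5], b2] - [[[[b1, b4], b5], b3], b2]

Skip Jacobi rewriting: expand, keep b1-initial words, read off terms.
Composite bracket: [[b1, b4], [b2, [b5, b3]]]
Each bracket splits as ab - ba, giving 16 signed words (2^4 = 16).
Words beginning with b1 determine it all:
  sign of b1b4b2b3b5 is -1, so it contributes -[[[[b1, b4], b2], b3], b5]
  sign of b1b4b2b5b3 is +1, so it contributes +[[[[b1, b4], b2], b5], b3]
  sign of b1b4b3b5b2 is +1, so it contributes +[[[[b1, b4], b3], b5], b2]
  sign of b1b4b5b3b2 is -1, so it contributes -[[[[b1, b4], b5], b3], b2]


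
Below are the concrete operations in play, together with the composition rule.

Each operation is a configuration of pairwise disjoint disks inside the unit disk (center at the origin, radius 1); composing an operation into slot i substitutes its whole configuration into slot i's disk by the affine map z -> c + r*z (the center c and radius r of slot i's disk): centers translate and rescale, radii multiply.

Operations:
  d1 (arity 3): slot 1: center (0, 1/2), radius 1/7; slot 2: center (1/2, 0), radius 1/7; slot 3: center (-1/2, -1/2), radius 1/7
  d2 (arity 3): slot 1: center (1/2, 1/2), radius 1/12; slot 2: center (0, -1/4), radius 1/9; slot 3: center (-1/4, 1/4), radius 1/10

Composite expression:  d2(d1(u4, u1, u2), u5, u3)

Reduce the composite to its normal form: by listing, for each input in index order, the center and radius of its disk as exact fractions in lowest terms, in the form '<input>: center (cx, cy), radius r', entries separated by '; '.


u1: center (13/24, 1/2), radius 1/84; u2: center (11/24, 11/24), radius 1/84; u3: center (-1/4, 1/4), radius 1/10; u4: center (1/2, 13/24), radius 1/84; u5: center (0, -1/4), radius 1/9

Below d2, radii multiply path by path; the u-disk centers shift.
u4: after 2 affine steps, its disk has center (1/2, 13/24), radius 1/84
u1: after 2 affine steps, its disk has center (13/24, 1/2), radius 1/84
u2: after 2 affine steps, its disk has center (11/24, 11/24), radius 1/84
u5: after 1 affine step, its disk has center (0, -1/4), radius 1/9
u3: after 1 affine step, its disk has center (-1/4, 1/4), radius 1/10


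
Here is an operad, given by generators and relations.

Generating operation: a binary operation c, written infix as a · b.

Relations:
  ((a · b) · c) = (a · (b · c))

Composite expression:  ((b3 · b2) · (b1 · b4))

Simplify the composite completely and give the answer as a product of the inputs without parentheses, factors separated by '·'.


b3 · b2 · b1 · b4


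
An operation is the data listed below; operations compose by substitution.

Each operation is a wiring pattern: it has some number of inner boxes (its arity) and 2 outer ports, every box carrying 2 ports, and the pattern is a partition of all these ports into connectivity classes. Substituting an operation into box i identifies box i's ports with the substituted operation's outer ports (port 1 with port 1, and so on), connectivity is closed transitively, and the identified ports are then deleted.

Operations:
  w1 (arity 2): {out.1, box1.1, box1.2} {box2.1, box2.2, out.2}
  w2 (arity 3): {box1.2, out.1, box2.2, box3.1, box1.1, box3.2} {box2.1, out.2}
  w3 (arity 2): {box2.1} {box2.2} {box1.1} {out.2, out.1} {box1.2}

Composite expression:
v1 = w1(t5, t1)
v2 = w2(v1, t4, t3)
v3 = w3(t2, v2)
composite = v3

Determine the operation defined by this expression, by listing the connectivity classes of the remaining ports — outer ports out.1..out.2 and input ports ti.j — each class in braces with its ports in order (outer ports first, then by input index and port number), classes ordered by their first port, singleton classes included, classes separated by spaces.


{out.1, out.2} {t1.1, t1.2, t3.1, t3.2, t4.2, t5.1, t5.2} {t2.1} {t2.2} {t4.1}


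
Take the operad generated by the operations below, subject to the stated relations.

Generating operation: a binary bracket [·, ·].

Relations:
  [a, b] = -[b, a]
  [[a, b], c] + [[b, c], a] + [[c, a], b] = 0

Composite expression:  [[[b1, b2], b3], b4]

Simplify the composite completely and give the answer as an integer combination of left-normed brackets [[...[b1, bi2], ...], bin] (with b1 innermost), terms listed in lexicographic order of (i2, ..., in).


[[[b1, b2], b3], b4]

Skip Jacobi rewriting: expand, keep b1-initial words, read off terms.
Composite bracket: [[[b1, b2], b3], b4]
Under [a, b] = ab - ba we get 8 signed associative words (2^3 = 8).
Only words starting with b1 matter:
  b1b2b3b4 (sign +1) contributes +[[[b1, b2], b3], b4]


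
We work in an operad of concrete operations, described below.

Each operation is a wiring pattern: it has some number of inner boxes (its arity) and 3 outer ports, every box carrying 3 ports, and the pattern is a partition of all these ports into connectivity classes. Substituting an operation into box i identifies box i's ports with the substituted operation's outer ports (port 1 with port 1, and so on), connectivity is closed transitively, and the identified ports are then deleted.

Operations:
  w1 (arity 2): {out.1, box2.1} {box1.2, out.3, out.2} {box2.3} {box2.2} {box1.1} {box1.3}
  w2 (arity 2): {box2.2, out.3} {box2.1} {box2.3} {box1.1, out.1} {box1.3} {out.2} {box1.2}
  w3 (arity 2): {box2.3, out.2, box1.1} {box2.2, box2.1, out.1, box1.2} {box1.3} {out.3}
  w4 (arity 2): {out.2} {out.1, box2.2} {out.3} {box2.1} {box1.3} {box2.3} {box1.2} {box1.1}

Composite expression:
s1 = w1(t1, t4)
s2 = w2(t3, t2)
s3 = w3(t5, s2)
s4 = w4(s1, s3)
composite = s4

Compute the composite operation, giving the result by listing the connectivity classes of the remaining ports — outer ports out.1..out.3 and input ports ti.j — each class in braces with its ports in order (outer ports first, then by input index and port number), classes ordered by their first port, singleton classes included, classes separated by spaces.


Treat the ports identified at w4 as solder joints: merge, then drop.
through w1, on inputs (t1, t4): {out.1, t4.1} {out.2, out.3, t1.2} {t1.1} {t1.3} {t4.2} {t4.3} (out.j = stage outer ports)
through w2, on inputs (t3, t2): {out.1, t3.1} {out.2} {out.3, t2.2} {t2.1} {t2.3} {t3.2} {t3.3} (out.j = stage outer ports)
through w3, on inputs (t5, t3, t2): {out.1, t3.1, t5.2} {out.2, t2.2, t5.1} {out.3} {t2.1} {t2.3} {t3.2} {t3.3} {t5.3} (out.j = stage outer ports)
through w4, on inputs (t1, t4, t5, t3, t2): {out.1, t2.2, t5.1} {out.2} {out.3} {t1.1} {t1.2} {t1.3} {t2.1} {t2.3} {t3.1, t5.2} {t3.2} {t3.3} {t4.1} {t4.2} {t4.3} {t5.3} (out.j = stage outer ports)

{out.1, t2.2, t5.1} {out.2} {out.3} {t1.1} {t1.2} {t1.3} {t2.1} {t2.3} {t3.1, t5.2} {t3.2} {t3.3} {t4.1} {t4.2} {t4.3} {t5.3}


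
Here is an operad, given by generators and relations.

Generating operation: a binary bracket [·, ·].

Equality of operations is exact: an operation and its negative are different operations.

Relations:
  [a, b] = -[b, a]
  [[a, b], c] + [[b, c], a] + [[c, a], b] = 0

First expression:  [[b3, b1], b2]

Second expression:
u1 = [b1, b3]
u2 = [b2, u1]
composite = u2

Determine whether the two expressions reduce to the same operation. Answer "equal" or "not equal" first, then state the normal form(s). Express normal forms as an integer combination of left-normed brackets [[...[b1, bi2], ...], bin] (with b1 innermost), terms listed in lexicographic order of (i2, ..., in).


equal — both sides give -[[b1, b3], b2]

Reducing the first expression gives -[[b1, b3], b2]
Reducing the second expression gives -[[b1, b3], b2]
Same normal form: equal.


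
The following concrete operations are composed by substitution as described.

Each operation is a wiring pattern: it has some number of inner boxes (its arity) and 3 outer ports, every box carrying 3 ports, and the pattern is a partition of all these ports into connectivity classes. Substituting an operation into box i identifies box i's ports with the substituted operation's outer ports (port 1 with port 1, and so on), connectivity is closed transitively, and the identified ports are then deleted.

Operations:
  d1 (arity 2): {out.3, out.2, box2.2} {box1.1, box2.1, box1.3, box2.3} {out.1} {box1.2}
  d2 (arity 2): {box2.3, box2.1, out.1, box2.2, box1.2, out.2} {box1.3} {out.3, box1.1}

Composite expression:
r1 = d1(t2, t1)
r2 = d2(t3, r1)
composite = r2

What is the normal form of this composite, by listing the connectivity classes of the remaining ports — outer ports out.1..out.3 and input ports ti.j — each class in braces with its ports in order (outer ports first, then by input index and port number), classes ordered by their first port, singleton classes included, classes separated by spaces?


{out.1, out.2, t1.2, t3.2} {out.3, t3.1} {t1.1, t1.3, t2.1, t2.3} {t2.2} {t3.3}

Treat the ports identified at d2 as solder joints: merge, then drop.
through d1, on inputs (t2, t1): {out.1} {out.2, out.3, t1.2} {t1.1, t1.3, t2.1, t2.3} {t2.2} (out.j = stage outer ports)
through d2, on inputs (t3, t2, t1): {out.1, out.2, t1.2, t3.2} {out.3, t3.1} {t1.1, t1.3, t2.1, t2.3} {t2.2} {t3.3} (out.j = stage outer ports)


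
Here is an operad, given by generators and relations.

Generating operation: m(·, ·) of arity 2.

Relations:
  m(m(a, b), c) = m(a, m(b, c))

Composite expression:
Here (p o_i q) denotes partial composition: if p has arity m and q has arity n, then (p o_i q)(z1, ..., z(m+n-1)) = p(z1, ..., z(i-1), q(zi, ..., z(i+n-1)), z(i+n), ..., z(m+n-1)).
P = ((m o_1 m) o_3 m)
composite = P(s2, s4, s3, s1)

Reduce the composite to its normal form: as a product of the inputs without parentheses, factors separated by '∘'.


s2 ∘ s4 ∘ s3 ∘ s1

The m-tree's shape is irrelevant; the s-reading-order decides.
m(s2, s4) unparenthesizes to s2 ∘ s4
m(s3, s1) unparenthesizes to s3 ∘ s1
m(m(s2, s4), m(s3, s1)) unparenthesizes to s2 ∘ s4 ∘ s3 ∘ s1


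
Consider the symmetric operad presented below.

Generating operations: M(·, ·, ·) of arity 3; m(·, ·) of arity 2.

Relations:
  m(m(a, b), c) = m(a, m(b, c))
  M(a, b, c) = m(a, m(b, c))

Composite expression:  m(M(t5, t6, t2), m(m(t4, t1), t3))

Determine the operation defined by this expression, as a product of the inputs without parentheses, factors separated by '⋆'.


t5 ⋆ t6 ⋆ t2 ⋆ t4 ⋆ t1 ⋆ t3

All parenthesizations of m agree; list the t-inputs left to right.
M(t5, t6, t2) linearizes to t5 ⋆ t6 ⋆ t2
m(t4, t1) linearizes to t4 ⋆ t1
m(m(t4, t1), t3) linearizes to t4 ⋆ t1 ⋆ t3
m(M(t5, t6, t2), m(m(t4, t1), t3)) linearizes to t5 ⋆ t6 ⋆ t2 ⋆ t4 ⋆ t1 ⋆ t3


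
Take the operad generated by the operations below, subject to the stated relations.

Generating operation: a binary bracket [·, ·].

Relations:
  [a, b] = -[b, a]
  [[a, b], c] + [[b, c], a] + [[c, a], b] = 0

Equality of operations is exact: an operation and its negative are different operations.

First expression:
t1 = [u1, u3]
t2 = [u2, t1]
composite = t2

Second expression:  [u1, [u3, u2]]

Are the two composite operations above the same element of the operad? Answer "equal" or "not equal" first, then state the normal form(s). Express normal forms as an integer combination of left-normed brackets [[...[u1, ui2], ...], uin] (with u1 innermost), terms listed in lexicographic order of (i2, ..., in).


Normal form of the first expression: -[[u1, u3], u2]
Normal form of the second expression: -[[u1, u2], u3] + [[u1, u3], u2]
The normal forms differ: not equal.

not equal; first: -[[u1, u3], u2]; second: -[[u1, u2], u3] + [[u1, u3], u2]


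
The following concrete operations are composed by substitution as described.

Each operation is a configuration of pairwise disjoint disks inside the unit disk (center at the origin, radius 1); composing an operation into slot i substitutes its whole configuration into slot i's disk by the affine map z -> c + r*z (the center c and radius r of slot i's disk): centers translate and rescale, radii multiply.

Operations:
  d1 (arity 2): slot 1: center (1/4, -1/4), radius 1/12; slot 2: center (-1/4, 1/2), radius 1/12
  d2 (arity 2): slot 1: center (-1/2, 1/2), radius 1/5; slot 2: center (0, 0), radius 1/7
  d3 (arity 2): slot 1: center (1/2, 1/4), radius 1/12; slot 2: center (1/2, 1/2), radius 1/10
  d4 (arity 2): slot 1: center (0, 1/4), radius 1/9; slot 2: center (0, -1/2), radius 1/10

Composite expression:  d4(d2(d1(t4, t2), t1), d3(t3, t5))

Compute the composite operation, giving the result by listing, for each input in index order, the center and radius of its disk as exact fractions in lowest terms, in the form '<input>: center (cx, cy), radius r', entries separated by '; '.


Nesting under d4 composes maps z -> c + r*z down each t-path.
t4 passes through 3 substitutions, ending at center (-1/20, 3/10), radius 1/540
t2 passes through 3 substitutions, ending at center (-11/180, 19/60), radius 1/540
t1 passes through 2 substitutions, ending at center (0, 1/4), radius 1/63
t3 passes through 2 substitutions, ending at center (1/20, -19/40), radius 1/120
t5 passes through 2 substitutions, ending at center (1/20, -9/20), radius 1/100

t1: center (0, 1/4), radius 1/63; t2: center (-11/180, 19/60), radius 1/540; t3: center (1/20, -19/40), radius 1/120; t4: center (-1/20, 3/10), radius 1/540; t5: center (1/20, -9/20), radius 1/100


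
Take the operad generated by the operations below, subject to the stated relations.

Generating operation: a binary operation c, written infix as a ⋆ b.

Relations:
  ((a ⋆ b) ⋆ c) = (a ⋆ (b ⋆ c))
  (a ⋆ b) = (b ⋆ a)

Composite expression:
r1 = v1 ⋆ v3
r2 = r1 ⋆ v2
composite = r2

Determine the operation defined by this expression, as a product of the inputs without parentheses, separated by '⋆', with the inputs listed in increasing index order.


Both nesting and order wash out for c; what remains is which v's occur.
(v1 ⋆ v3) flattens to v1 ⋆ v3
((v1 ⋆ v3) ⋆ v2) flattens to v1 ⋆ v3 ⋆ v2
rearranged into index order: v1 ⋆ v2 ⋆ v3

v1 ⋆ v2 ⋆ v3


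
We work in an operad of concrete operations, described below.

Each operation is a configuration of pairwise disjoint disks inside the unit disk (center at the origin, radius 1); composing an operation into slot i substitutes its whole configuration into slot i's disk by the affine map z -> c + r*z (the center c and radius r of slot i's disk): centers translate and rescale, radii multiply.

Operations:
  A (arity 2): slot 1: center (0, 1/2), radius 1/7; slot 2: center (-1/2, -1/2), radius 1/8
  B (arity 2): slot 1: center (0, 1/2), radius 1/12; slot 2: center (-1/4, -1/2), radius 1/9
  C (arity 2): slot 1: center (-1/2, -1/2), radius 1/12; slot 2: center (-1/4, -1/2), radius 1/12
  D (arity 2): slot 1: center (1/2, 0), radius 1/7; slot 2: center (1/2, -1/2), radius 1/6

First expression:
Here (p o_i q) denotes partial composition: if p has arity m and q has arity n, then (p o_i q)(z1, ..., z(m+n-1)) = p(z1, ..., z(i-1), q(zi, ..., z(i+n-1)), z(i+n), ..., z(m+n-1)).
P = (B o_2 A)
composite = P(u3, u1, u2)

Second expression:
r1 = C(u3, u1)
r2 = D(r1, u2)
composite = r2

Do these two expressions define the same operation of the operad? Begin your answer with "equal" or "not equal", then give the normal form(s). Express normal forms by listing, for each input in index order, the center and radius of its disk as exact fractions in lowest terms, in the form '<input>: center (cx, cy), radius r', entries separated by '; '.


not equal — first u1: center (-1/4, -4/9), radius 1/63; u2: center (-11/36, -5/9), radius 1/72; u3: center (0, 1/2), radius 1/12, second u1: center (13/28, -1/14), radius 1/84; u2: center (1/2, -1/2), radius 1/6; u3: center (3/7, -1/14), radius 1/84

In normal form, the first expression is u1: center (-1/4, -4/9), radius 1/63; u2: center (-11/36, -5/9), radius 1/72; u3: center (0, 1/2), radius 1/12
In normal form, the second expression is u1: center (13/28, -1/14), radius 1/84; u2: center (1/2, -1/2), radius 1/6; u3: center (3/7, -1/14), radius 1/84
Different reductions; not equal.


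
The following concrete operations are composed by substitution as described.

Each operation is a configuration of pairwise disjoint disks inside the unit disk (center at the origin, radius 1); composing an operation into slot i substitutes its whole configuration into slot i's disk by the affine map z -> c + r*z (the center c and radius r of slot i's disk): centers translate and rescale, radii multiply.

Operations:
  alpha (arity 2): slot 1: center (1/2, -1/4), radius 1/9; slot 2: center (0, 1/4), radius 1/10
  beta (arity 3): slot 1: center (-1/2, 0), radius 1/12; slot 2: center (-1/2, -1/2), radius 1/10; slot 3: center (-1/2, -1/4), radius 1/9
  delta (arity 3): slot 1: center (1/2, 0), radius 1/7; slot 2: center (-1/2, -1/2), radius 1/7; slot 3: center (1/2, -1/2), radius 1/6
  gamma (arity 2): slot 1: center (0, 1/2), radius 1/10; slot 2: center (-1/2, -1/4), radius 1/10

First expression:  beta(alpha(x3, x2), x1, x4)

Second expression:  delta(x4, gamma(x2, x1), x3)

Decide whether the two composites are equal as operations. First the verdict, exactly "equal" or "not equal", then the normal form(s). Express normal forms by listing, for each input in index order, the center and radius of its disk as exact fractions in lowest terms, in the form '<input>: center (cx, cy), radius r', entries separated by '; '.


not equal; the first gives x1: center (-1/2, -1/2), radius 1/10; x2: center (-1/2, 1/48), radius 1/120; x3: center (-11/24, -1/48), radius 1/108; x4: center (-1/2, -1/4), radius 1/9 and the second x1: center (-4/7, -15/28), radius 1/70; x2: center (-1/2, -3/7), radius 1/70; x3: center (1/2, -1/2), radius 1/6; x4: center (1/2, 0), radius 1/7


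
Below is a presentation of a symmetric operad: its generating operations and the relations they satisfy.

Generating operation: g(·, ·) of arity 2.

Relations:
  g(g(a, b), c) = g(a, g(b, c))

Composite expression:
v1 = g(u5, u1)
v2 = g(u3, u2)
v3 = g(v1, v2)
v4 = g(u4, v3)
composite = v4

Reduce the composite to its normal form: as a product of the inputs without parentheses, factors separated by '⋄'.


Under associativity of g, the answer is the u's in reading order.
g(u5, u1) reduces to u5 ⋄ u1
g(u3, u2) reduces to u3 ⋄ u2
g(g(u5, u1), g(u3, u2)) reduces to u5 ⋄ u1 ⋄ u3 ⋄ u2
g(u4, g(g(u5, u1), g(u3, u2))) reduces to u4 ⋄ u5 ⋄ u1 ⋄ u3 ⋄ u2

u4 ⋄ u5 ⋄ u1 ⋄ u3 ⋄ u2


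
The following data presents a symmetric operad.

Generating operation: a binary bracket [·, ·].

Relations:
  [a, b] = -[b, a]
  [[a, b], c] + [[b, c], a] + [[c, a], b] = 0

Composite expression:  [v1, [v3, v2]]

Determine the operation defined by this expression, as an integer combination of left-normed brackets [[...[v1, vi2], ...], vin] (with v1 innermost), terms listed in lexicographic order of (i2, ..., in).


Left-normed coefficients sit on the v1-initial expansion words.
Composite bracket: [v1, [v3, v2]]
Each bracket splits as ab - ba, giving 4 signed words (2^2 = 4).
Coefficients come from the v1-initial words:
  v1v2v3 appears with sign -1, giving the term -[[v1, v2], v3]
  v1v3v2 appears with sign +1, giving the term +[[v1, v3], v2]

-[[v1, v2], v3] + [[v1, v3], v2]


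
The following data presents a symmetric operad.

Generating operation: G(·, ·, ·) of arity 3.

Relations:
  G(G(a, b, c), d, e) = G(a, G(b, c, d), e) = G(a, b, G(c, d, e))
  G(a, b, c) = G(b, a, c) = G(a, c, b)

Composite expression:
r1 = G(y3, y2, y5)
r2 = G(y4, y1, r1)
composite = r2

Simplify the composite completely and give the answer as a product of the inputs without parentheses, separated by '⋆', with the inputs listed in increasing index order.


Both nesting and order wash out for G; what remains is which y's occur.
G(y3, y2, y5) unparenthesizes to y3 ⋆ y2 ⋆ y5
G(y4, y1, G(y3, y2, y5)) unparenthesizes to y4 ⋆ y1 ⋆ y3 ⋆ y2 ⋆ y5
reordering the factors by index: y1 ⋆ y2 ⋆ y3 ⋆ y4 ⋆ y5

y1 ⋆ y2 ⋆ y3 ⋆ y4 ⋆ y5


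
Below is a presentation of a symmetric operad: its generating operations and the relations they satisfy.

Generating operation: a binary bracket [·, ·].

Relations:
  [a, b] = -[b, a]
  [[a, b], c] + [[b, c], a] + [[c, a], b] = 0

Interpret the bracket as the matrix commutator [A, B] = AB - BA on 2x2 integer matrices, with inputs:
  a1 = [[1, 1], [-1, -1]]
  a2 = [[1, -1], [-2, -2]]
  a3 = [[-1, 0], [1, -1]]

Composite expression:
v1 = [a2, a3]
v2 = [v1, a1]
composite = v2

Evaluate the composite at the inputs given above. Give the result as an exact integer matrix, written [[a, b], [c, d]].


[[3, -2], [-8, -3]]

[a2, a3] = [[-1, 0], [-3, 1]]
[[a2, a3], a1] = [[3, -2], [-8, -3]]


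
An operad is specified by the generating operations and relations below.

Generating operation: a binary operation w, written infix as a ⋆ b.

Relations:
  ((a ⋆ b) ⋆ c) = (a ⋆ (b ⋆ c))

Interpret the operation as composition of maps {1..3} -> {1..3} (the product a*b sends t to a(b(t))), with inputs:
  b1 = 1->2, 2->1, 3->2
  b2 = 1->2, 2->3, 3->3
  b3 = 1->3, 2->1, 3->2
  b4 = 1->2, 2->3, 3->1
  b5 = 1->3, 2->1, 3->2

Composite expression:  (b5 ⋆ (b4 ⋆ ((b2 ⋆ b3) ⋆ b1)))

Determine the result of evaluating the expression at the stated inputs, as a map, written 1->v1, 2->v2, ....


1->2, 2->3, 3->2

(b2 ⋆ b3) = 1->3, 2->2, 3->3
((b2 ⋆ b3) ⋆ b1) = 1->2, 2->3, 3->2
(b4 ⋆ ((b2 ⋆ b3) ⋆ b1)) = 1->3, 2->1, 3->3
(b5 ⋆ (b4 ⋆ ((b2 ⋆ b3) ⋆ b1))) = 1->2, 2->3, 3->2


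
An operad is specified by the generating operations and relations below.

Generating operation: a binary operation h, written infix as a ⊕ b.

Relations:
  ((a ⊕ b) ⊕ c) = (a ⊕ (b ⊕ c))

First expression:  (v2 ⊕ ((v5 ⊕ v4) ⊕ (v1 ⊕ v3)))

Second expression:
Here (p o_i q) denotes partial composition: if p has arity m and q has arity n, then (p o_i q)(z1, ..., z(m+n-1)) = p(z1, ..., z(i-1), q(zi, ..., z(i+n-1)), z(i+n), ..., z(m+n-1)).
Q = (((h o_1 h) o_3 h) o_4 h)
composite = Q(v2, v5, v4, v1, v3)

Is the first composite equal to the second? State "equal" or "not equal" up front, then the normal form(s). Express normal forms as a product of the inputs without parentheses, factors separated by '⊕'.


equal; both compose to v2 ⊕ v5 ⊕ v4 ⊕ v1 ⊕ v3

The first expression reduces to v2 ⊕ v5 ⊕ v4 ⊕ v1 ⊕ v3
The second expression reduces to v2 ⊕ v5 ⊕ v4 ⊕ v1 ⊕ v3
Identical normal forms: equal.


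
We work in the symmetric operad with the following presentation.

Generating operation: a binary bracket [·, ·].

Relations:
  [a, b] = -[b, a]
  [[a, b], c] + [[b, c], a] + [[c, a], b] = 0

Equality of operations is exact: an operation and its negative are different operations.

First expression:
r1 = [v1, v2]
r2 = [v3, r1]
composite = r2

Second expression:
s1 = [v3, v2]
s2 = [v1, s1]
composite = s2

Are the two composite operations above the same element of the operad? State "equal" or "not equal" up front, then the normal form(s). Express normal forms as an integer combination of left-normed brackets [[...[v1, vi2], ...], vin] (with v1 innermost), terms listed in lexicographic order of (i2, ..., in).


not equal — first -[[v1, v2], v3], second -[[v1, v2], v3] + [[v1, v3], v2]


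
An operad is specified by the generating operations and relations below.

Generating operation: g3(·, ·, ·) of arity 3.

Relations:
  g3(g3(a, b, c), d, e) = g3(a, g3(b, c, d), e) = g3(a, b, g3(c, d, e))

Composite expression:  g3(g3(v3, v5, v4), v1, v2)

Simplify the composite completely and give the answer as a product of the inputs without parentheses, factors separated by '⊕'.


v3 ⊕ v5 ⊕ v4 ⊕ v1 ⊕ v2

The g3-tree's shape is irrelevant; the v-reading-order decides.
g3(v3, v5, v4) collapses to v3 ⊕ v5 ⊕ v4
g3(g3(v3, v5, v4), v1, v2) collapses to v3 ⊕ v5 ⊕ v4 ⊕ v1 ⊕ v2


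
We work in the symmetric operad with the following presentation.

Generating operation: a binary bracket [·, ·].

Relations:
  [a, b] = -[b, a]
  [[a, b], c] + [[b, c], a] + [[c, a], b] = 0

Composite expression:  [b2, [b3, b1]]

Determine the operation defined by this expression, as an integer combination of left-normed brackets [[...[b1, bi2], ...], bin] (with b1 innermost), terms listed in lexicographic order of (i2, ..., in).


[[b1, b3], b2]

A multilinear Lie element is pinned by b1-initial words (b1 innermost).
Composite bracket: [b2, [b3, b1]]
Each bracket splits as ab - ba, giving 4 signed words (2^2 = 4).
Only words starting with b1 matter:
  b1b3b2 (sign +1) contributes +[[b1, b3], b2]


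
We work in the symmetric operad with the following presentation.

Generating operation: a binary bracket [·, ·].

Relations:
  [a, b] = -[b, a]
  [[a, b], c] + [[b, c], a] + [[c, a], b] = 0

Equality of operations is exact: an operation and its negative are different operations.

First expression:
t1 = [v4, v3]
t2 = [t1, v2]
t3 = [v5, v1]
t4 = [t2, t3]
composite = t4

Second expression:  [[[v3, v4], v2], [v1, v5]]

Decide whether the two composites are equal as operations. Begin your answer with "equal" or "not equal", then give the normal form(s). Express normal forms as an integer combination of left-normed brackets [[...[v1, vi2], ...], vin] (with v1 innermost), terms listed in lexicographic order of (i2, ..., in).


In normal form, the first expression is [[[[v1, v5], v2], v3], v4] - [[[[v1, v5], v2], v4], v3] - [[[[v1, v5], v3], v4], v2] + [[[[v1, v5], v4], v3], v2]
In normal form, the second expression is [[[[v1, v5], v2], v3], v4] - [[[[v1, v5], v2], v4], v3] - [[[[v1, v5], v3], v4], v2] + [[[[v1, v5], v4], v3], v2]
Same normal form: equal.

equal — both sides give [[[[v1, v5], v2], v3], v4] - [[[[v1, v5], v2], v4], v3] - [[[[v1, v5], v3], v4], v2] + [[[[v1, v5], v4], v3], v2]


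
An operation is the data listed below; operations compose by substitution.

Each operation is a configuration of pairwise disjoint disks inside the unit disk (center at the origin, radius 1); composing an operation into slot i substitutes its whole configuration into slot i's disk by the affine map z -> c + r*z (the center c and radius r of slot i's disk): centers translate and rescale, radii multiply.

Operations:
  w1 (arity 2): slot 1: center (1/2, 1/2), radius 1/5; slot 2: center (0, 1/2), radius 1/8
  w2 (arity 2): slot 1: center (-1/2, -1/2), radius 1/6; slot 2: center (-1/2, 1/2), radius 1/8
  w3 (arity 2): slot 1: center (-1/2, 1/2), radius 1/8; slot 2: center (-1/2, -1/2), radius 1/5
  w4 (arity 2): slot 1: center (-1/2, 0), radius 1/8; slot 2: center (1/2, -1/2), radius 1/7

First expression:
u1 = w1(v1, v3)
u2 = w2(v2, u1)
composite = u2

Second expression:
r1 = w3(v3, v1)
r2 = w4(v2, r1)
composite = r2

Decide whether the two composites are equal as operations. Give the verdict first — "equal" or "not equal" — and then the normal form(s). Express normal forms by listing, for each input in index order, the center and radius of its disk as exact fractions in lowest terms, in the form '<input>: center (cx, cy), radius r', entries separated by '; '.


not equal — first v1: center (-7/16, 9/16), radius 1/40; v2: center (-1/2, -1/2), radius 1/6; v3: center (-1/2, 9/16), radius 1/64, second v1: center (3/7, -4/7), radius 1/35; v2: center (-1/2, 0), radius 1/8; v3: center (3/7, -3/7), radius 1/56


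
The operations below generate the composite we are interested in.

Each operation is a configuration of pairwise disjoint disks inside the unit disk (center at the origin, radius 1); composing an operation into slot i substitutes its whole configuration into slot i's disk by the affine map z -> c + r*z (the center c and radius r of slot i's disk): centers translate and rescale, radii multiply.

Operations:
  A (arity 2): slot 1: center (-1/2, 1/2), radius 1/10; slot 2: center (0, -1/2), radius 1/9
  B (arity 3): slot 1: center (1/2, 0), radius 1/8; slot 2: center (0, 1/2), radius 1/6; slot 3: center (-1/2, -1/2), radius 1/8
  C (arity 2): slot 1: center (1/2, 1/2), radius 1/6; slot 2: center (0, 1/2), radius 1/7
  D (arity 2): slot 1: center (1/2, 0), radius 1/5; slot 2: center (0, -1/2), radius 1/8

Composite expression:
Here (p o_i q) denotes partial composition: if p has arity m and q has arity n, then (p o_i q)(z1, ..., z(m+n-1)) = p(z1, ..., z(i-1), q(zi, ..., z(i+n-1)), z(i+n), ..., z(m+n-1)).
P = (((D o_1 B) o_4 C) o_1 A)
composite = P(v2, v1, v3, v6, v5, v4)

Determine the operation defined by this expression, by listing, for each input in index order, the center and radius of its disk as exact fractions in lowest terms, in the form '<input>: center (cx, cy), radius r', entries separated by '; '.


v1: center (3/5, -1/80), radius 1/360; v2: center (47/80, 1/80), radius 1/400; v3: center (1/2, 1/10), radius 1/30; v4: center (0, -7/16), radius 1/56; v5: center (1/16, -7/16), radius 1/48; v6: center (2/5, -1/10), radius 1/40

Each v-disk chains the slot maps above it in D; radii multiply.
for v2, the 3-step affine chain lands on center (47/80, 1/80), radius 1/400
for v1, the 3-step affine chain lands on center (3/5, -1/80), radius 1/360
for v3, the 2-step affine chain lands on center (1/2, 1/10), radius 1/30
for v6, the 2-step affine chain lands on center (2/5, -1/10), radius 1/40
for v5, the 2-step affine chain lands on center (1/16, -7/16), radius 1/48
for v4, the 2-step affine chain lands on center (0, -7/16), radius 1/56


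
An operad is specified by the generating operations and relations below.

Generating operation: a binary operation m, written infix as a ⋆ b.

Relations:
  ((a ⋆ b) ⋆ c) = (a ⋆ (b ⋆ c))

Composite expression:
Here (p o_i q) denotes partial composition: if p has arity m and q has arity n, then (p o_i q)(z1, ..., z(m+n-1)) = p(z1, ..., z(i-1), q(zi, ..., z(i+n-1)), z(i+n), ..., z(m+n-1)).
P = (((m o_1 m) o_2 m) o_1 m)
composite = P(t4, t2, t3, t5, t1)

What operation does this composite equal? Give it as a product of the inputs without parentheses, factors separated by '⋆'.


t4 ⋆ t2 ⋆ t3 ⋆ t5 ⋆ t1

Under associativity of m, the answer is the t's in reading order.
(t4 ⋆ t2) unparenthesizes to t4 ⋆ t2
(t3 ⋆ t5) unparenthesizes to t3 ⋆ t5
((t4 ⋆ t2) ⋆ (t3 ⋆ t5)) unparenthesizes to t4 ⋆ t2 ⋆ t3 ⋆ t5
(((t4 ⋆ t2) ⋆ (t3 ⋆ t5)) ⋆ t1) unparenthesizes to t4 ⋆ t2 ⋆ t3 ⋆ t5 ⋆ t1


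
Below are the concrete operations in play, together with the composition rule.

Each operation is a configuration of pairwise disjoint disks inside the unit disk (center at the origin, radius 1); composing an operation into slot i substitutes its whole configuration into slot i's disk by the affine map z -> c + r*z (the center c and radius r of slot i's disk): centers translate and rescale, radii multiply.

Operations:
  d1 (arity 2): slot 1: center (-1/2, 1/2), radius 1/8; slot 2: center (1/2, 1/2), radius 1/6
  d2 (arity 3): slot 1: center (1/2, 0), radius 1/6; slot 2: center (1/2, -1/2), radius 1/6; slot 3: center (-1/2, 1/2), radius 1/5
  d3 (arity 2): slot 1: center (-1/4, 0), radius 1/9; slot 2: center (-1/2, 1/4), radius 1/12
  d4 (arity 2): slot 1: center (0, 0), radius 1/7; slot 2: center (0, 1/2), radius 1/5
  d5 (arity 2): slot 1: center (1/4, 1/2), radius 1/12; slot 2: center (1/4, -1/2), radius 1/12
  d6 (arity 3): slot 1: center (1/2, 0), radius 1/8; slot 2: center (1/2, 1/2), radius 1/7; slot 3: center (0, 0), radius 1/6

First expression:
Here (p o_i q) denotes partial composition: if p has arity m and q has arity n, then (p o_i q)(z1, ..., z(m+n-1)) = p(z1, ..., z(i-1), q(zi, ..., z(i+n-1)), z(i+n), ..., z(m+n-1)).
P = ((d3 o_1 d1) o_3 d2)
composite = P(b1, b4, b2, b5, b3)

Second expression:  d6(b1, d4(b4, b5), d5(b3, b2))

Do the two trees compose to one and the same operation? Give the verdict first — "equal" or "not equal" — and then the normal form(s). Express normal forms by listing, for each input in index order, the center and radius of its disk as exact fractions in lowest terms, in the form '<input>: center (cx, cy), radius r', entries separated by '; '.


not equal; the first gives b1: center (-11/36, 1/18), radius 1/72; b2: center (-11/24, 1/4), radius 1/72; b3: center (-13/24, 7/24), radius 1/60; b4: center (-7/36, 1/18), radius 1/54; b5: center (-11/24, 5/24), radius 1/72 and the second b1: center (1/2, 0), radius 1/8; b2: center (1/24, -1/12), radius 1/72; b3: center (1/24, 1/12), radius 1/72; b4: center (1/2, 1/2), radius 1/49; b5: center (1/2, 4/7), radius 1/35


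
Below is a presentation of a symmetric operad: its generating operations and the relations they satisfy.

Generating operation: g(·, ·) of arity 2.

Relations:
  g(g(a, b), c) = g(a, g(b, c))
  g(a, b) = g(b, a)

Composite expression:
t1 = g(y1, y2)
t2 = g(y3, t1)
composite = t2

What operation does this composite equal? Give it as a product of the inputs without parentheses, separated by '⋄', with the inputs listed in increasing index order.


y1 ⋄ y2 ⋄ y3

Both nesting and order wash out for g; what remains is which y's occur.
g(y1, y2) flattens to y1 ⋄ y2
g(y3, g(y1, y2)) flattens to y3 ⋄ y1 ⋄ y2
rearranged into index order: y1 ⋄ y2 ⋄ y3


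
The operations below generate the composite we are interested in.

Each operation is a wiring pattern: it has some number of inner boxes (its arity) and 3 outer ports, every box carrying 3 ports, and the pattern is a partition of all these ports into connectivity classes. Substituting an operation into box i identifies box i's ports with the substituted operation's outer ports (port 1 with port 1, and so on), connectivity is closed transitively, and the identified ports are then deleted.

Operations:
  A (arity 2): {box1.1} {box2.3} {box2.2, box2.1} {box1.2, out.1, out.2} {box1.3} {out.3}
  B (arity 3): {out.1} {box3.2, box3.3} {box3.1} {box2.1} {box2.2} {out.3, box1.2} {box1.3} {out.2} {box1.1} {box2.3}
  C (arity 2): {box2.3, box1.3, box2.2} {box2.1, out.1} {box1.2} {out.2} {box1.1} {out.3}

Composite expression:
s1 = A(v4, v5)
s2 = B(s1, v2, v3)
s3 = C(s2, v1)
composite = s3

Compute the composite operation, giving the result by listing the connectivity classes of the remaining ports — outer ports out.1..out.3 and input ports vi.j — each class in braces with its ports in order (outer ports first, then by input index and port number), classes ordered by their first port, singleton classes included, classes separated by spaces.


{out.1, v1.1} {out.2} {out.3} {v1.2, v1.3, v4.2} {v2.1} {v2.2} {v2.3} {v3.1} {v3.2, v3.3} {v4.1} {v4.3} {v5.1, v5.2} {v5.3}


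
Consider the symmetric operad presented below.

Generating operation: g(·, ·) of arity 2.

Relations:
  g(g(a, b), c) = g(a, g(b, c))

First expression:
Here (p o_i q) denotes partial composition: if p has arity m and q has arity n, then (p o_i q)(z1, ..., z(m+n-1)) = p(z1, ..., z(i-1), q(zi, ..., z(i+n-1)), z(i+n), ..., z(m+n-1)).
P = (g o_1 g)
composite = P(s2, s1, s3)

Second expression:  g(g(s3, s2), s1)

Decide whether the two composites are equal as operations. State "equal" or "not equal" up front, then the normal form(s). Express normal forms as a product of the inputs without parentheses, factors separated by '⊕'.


not equal — first s2 ⊕ s1 ⊕ s3, second s3 ⊕ s2 ⊕ s1

The first expression reduces to s2 ⊕ s1 ⊕ s3
The second expression reduces to s3 ⊕ s2 ⊕ s1
No match — not equal.


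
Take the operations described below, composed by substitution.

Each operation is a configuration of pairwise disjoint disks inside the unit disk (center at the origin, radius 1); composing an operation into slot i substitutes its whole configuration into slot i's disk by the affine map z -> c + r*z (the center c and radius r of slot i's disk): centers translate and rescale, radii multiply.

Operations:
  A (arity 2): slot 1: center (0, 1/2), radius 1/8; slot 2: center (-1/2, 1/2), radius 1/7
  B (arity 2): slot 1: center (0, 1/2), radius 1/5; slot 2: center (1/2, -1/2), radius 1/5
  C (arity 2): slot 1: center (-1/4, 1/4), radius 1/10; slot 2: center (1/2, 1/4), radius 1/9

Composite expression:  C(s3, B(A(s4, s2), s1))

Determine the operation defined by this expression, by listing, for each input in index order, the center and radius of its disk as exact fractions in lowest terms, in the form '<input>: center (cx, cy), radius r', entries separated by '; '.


s1: center (5/9, 7/36), radius 1/45; s2: center (22/45, 19/60), radius 1/315; s3: center (-1/4, 1/4), radius 1/10; s4: center (1/2, 19/60), radius 1/360

Follow each s-input down from C: c' goes to c + r*c', radius to r*r'.
tracing s3 down its 1-map path: center (-1/4, 1/4), radius 1/10
tracing s4 down its 3-map path: center (1/2, 19/60), radius 1/360
tracing s2 down its 3-map path: center (22/45, 19/60), radius 1/315
tracing s1 down its 2-map path: center (5/9, 7/36), radius 1/45
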